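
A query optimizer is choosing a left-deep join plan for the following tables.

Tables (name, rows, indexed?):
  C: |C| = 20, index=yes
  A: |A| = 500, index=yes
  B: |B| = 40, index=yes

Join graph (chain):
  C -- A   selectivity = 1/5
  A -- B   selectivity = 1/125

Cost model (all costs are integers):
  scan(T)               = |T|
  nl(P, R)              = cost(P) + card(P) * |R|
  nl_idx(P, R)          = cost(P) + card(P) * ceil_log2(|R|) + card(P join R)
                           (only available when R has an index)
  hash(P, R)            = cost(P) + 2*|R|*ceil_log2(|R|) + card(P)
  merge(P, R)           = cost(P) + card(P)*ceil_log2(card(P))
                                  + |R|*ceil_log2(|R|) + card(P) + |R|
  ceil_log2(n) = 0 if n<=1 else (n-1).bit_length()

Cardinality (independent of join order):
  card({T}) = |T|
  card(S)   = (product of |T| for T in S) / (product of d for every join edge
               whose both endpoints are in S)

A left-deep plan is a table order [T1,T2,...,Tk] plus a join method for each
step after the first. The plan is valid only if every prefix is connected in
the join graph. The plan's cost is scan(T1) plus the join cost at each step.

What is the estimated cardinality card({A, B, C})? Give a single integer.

Tables in S: A(500), B(40), C(20)
Edges inside S: C-A(d=5), A-B(d=125)
numerator = 500 * 40 * 20 = 400000
denominator = 5 * 125 = 625
card(S) = 400000 / 625 = 640

640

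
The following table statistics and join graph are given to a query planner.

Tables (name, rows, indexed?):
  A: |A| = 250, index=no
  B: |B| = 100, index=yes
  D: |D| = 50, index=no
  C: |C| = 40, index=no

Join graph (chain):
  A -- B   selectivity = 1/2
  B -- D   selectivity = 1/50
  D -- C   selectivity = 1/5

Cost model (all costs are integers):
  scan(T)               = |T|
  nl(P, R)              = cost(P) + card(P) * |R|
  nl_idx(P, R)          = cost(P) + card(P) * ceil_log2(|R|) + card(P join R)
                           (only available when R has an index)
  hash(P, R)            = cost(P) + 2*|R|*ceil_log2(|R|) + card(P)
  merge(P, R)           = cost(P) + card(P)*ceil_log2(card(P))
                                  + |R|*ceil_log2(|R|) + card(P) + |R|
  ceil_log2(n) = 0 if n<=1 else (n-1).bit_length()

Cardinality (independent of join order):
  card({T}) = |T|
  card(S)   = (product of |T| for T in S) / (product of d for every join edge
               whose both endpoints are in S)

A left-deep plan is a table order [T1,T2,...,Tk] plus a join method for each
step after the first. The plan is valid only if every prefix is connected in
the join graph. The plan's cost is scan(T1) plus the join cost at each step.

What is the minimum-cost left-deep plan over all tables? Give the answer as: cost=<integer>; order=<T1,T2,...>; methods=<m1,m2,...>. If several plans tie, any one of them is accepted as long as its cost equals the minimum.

Selinger DP (subsets sized 1..n):
  {A}: scan cost=250, card=250
  {B}: scan cost=100, card=100
  {D}: scan cost=50, card=50
  {C}: scan cost=40, card=40
  {AB}: card=12500; try (B,hash)→1900, (A,merge)→3150, (B,merge)→3300, (A,hash)→4200, (B,nl_idx)→14500, (A,nl)→25100 …(+1); best=1900 via (B,hash)
  {BD}: card=100; try (B,nl_idx)→500, (D,hash)→800, (B,merge)→1200, (D,merge)→1250, (B,hash)→1500, (B,nl)→5050 …(+1); best=500 via (B,nl_idx)
  {CD}: card=400; try (C,hash)→580, (D,merge)→670, (D,hash)→680, (C,merge)→680, (D,nl)→2040, (C,nl)→2050; best=580 via (C,hash)
  {ABD}: card=12500; try (A,merge)→3550, (A,hash)→4600, (D,hash)→15000, (A,nl)→25500, (D,merge)→189750, (D,nl)→626900; best=3550 via (A,merge)
  {BCD}: card=800; try (C,hash)→1080, (C,merge)→1580, (B,hash)→2380, (B,nl_idx)→4180, (C,nl)→4500, (B,merge)→5380 …(+1); best=1080 via (C,hash)
  {ABCD}: card=100000; try (A,hash)→5880, (A,merge)→12130, (C,hash)→16530, (C,merge)→191330, (A,nl)→201080, (C,nl)→503550; best=5880 via (A,hash)

cost=5880; order=D,B,C,A; methods=nl_idx,hash,hash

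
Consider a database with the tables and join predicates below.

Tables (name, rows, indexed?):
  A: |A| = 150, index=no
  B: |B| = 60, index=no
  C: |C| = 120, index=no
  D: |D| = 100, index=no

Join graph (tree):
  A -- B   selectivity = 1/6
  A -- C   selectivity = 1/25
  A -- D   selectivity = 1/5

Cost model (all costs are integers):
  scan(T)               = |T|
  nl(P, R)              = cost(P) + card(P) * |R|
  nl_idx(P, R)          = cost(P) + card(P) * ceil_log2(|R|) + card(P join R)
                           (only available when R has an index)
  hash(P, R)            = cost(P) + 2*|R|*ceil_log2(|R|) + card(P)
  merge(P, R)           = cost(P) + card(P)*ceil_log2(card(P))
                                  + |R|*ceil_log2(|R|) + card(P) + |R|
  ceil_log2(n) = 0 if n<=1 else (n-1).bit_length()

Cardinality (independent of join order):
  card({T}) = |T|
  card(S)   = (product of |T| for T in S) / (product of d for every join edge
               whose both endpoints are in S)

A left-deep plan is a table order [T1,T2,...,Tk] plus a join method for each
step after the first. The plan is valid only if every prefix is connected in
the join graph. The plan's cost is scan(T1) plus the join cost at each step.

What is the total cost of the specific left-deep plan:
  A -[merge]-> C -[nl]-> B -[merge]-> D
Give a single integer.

step 1: scan A: cost=150, card=150
step 2: join C via merge
    card(P join C) = 150*120/(25) = 720
    cost = 150 + 150*8 + 120*7 + 150 + 120 = 2460
step 3: join B via nl
    card(P join B) = 720*60/(6) = 7200
    cost = 2460 + 720*60 = 45660
step 4: join D via merge
    card(P join D) = 7200*100/(5) = 144000
    cost = 45660 + 7200*13 + 100*7 + 7200 + 100 = 147260

147260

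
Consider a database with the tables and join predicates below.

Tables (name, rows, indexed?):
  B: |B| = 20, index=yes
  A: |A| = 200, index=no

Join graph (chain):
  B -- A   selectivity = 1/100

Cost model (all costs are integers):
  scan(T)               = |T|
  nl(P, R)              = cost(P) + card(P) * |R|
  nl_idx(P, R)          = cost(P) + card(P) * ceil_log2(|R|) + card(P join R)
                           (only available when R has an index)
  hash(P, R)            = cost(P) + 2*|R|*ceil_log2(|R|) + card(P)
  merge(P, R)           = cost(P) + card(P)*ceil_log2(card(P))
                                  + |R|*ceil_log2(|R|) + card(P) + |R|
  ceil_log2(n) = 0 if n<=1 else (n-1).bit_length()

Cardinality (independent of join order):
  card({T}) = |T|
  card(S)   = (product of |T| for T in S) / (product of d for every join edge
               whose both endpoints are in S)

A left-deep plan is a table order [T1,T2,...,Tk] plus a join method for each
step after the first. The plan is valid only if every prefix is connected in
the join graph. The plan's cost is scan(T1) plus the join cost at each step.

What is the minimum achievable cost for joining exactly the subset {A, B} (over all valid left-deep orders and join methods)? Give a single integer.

Selinger DP over subsets of {A,B}:
  {B}: scan cost=20, card=20
  {A}: scan cost=200, card=200
  {AB}: card=40; try (B,hash)→600, (B,nl_idx)→1240, (A,merge)→1940, (B,merge)→2120, (A,hash)→3240, (A,nl)→4020 …(+1); best=600 via (B,hash)

600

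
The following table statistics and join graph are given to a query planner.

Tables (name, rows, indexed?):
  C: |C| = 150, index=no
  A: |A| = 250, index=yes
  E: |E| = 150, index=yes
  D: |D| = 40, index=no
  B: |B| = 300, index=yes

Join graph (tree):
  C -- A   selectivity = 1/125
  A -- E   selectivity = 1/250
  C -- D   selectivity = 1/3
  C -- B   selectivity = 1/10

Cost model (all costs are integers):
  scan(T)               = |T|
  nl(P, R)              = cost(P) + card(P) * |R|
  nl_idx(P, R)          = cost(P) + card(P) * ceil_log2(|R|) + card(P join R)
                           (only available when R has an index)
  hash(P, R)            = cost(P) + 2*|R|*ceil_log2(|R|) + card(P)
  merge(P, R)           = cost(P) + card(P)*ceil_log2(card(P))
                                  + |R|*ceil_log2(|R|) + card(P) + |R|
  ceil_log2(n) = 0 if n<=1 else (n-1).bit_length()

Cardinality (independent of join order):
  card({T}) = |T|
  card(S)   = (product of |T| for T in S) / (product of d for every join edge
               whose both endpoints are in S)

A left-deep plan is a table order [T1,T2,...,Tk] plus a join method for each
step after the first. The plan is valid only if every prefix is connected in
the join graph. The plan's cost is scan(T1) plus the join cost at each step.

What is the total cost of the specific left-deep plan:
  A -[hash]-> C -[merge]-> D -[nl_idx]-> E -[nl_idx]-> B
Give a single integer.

step 1: scan A: cost=250, card=250
step 2: join C via hash
    card(P join C) = 250*150/(125) = 300
    cost = 250 + 2*150*8 + 250 = 2900
step 3: join D via merge
    card(P join D) = 300*40/(3) = 4000
    cost = 2900 + 300*9 + 40*6 + 300 + 40 = 6180
step 4: join E via nl_idx
    card(P join E) = 4000*150/(250) = 2400
    cost = 6180 + 4000*8 + 2400 = 40580
step 5: join B via nl_idx
    card(P join B) = 2400*300/(10) = 72000
    cost = 40580 + 2400*9 + 72000 = 134180

134180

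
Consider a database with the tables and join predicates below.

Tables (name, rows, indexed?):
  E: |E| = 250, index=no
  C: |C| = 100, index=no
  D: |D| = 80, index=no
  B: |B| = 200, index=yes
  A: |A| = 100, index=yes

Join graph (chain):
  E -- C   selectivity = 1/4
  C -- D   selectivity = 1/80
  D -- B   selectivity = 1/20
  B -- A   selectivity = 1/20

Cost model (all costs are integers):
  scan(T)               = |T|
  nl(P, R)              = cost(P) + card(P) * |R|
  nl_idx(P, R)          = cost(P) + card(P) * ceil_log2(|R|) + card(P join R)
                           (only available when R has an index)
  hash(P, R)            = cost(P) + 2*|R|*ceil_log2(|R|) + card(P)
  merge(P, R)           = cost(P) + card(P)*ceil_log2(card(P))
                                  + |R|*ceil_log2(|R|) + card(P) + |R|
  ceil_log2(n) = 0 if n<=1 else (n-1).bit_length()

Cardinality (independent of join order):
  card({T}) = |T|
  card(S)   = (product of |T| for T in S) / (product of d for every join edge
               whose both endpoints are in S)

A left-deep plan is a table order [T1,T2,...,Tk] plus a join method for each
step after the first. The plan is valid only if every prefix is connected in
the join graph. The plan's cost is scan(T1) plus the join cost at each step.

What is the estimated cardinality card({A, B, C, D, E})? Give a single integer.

Tables in S: A(100), B(200), C(100), D(80), E(250)
Edges inside S: E-C(d=4), C-D(d=80), D-B(d=20), B-A(d=20)
numerator = 100 * 200 * 100 * 80 * 250 = 40000000000
denominator = 4 * 80 * 20 * 20 = 128000
card(S) = 40000000000 / 128000 = 312500

312500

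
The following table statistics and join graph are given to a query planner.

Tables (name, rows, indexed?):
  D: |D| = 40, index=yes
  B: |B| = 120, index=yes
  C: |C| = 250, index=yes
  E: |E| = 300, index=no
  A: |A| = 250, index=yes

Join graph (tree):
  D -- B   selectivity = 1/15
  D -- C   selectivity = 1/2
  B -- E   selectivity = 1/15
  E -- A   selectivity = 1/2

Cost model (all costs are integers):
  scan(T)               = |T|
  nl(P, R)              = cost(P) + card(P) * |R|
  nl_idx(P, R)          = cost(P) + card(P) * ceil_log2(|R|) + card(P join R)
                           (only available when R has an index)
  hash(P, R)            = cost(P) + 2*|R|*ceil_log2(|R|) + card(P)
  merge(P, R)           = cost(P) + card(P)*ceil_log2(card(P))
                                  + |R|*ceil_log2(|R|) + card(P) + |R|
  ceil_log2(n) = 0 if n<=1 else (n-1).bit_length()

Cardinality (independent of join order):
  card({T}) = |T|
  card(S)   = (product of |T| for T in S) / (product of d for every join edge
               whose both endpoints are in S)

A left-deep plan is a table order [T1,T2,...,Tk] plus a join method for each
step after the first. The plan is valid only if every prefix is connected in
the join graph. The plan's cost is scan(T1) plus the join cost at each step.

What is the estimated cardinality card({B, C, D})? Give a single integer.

40000

Tables in S: B(120), C(250), D(40)
Edges inside S: D-B(d=15), D-C(d=2)
numerator = 120 * 250 * 40 = 1200000
denominator = 15 * 2 = 30
card(S) = 1200000 / 30 = 40000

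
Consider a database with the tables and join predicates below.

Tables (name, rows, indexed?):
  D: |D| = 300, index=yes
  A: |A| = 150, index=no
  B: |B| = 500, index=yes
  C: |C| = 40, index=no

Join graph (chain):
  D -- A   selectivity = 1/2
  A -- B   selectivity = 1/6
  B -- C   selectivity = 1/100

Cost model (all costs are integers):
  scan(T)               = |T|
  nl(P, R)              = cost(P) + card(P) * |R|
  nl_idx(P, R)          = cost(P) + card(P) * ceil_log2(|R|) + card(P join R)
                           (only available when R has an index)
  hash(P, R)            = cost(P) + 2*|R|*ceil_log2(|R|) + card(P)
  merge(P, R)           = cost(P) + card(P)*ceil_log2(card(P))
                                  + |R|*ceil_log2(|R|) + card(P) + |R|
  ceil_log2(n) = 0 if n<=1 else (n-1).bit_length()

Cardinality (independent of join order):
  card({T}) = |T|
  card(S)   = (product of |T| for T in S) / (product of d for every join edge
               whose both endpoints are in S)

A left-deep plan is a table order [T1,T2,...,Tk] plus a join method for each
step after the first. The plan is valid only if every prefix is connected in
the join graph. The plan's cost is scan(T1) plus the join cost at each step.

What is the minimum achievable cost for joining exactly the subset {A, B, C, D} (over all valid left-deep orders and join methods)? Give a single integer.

Selinger DP over subsets of {A,B,C,D}:
  {D}: scan cost=300, card=300
  {A}: scan cost=150, card=150
  {B}: scan cost=500, card=500
  {C}: scan cost=40, card=40
  {AD}: card=22500; try (A,hash)→3000, (D,merge)→4500, (A,merge)→4650, (D,hash)→5700, (D,nl_idx)→24000, (D,nl)→45150 …(+1); best=3000 via (A,hash)
  {AB}: card=12500; try (A,hash)→3400, (B,merge)→6500, (A,merge)→6850, (B,hash)→9300, (B,nl_idx)→14000, (B,nl)→75150 …(+1); best=3400 via (A,hash)
  {BC}: card=200; try (B,nl_idx)→600, (C,hash)→1480, (B,merge)→5320, (C,merge)→5780, (B,hash)→9080, (B,nl)→20040 …(+1); best=600 via (B,nl_idx)
  {ABD}: card=1875000; try (D,hash)→21300, (B,hash)→34500, (D,merge)→193900, (B,merge)→368000, (D,nl_idx)→1990900, (B,nl_idx)→2080500 …(+2); best=21300 via (D,hash)
  {ABC}: card=5000; try (A,hash)→3200, (A,merge)→3750, (C,hash)→16380, (A,nl)→30600, (C,merge)→191180, (C,nl)→503400; best=3200 via (A,hash)
  {ABCD}: card=750000; try (D,hash)→13600, (D,merge)→76200, (D,nl_idx)→798200, (D,nl)→1503200, (C,hash)→1896780, (C,merge)→41271580 …(+1); best=13600 via (D,hash)

13600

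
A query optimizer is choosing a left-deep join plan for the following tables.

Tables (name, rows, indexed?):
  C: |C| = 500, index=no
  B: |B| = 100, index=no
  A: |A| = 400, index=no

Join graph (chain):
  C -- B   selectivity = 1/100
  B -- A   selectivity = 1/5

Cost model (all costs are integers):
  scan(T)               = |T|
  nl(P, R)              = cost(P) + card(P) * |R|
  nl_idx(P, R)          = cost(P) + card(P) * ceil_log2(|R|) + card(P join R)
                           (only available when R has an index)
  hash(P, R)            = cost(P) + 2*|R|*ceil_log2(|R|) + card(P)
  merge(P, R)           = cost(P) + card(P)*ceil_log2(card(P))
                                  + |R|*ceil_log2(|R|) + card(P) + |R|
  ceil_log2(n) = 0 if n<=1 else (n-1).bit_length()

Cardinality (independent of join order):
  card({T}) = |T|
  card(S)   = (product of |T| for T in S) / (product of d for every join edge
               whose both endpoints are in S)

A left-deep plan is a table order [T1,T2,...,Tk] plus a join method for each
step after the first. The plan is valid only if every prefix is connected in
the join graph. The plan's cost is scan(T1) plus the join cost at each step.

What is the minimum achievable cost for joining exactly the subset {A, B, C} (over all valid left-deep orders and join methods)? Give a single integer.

10100

Selinger DP over subsets of {A,B,C}:
  {C}: scan cost=500, card=500
  {B}: scan cost=100, card=100
  {A}: scan cost=400, card=400
  {BC}: card=500; try (B,hash)→2400, (C,merge)→5900, (B,merge)→6300, (C,hash)→9200, (C,nl)→50100, (B,nl)→50500; best=2400 via (B,hash)
  {AB}: card=8000; try (B,hash)→2200, (A,merge)→4900, (B,merge)→5200, (A,hash)→7400, (A,nl)→40100, (B,nl)→40400; best=2200 via (B,hash)
  {ABC}: card=40000; try (A,hash)→10100, (A,merge)→11400, (C,hash)→19200, (C,merge)→119200, (A,nl)→202400, (C,nl)→4002200; best=10100 via (A,hash)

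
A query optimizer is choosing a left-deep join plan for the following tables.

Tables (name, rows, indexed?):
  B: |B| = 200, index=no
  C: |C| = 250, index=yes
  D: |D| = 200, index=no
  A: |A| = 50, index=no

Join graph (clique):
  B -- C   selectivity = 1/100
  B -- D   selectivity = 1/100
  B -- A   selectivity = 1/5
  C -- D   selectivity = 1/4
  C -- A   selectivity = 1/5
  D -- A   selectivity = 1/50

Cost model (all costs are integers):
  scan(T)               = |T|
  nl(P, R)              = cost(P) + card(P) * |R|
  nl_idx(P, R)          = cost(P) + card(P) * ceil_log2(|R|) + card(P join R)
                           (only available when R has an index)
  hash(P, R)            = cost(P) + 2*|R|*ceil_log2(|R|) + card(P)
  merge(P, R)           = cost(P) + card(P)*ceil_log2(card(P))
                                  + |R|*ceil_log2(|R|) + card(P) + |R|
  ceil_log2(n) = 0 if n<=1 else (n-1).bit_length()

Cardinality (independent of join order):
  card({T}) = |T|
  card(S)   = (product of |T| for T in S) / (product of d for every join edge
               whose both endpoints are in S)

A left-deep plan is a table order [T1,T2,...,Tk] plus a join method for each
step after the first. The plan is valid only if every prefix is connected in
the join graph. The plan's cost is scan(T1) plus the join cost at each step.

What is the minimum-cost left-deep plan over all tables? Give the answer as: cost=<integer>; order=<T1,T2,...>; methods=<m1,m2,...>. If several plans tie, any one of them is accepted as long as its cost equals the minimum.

cost=5050; order=D,A,B,C; methods=hash,hash,nl_idx

Selinger DP (subsets sized 1..n):
  {B}: scan cost=200, card=200
  {C}: scan cost=250, card=250
  {D}: scan cost=200, card=200
  {A}: scan cost=50, card=50
  {BC}: card=500; try (C,nl_idx)→2300, (B,hash)→3700, (C,merge)→4250, (B,merge)→4300, (C,hash)→4400, (C,nl)→50200 …(+1); best=2300 via (C,nl_idx)
  {BD}: card=400; try (D,hash)→3600, (B,hash)→3600, (D,merge)→3800, (B,merge)→3800, (D,nl)→40200, (B,nl)→40200; best=3600 via (D,hash)
  {AB}: card=2000; try (A,hash)→1000, (B,merge)→2200, (A,merge)→2350, (B,hash)→3300, (B,nl)→10050, (A,nl)→10200; best=1000 via (A,hash)
  {CD}: card=12500; try (D,hash)→3700, (C,merge)→4250, (D,merge)→4300, (C,hash)→4400, (C,nl_idx)→14300, (C,nl)→50200 …(+1); best=3700 via (D,hash)
  {AC}: card=2500; try (A,hash)→1100, (C,merge)→2650, (A,merge)→2850, (C,nl_idx)→2950, (C,hash)→4100, (C,nl)→12550 …(+1); best=1100 via (A,hash)
  {AD}: card=200; try (A,hash)→1000, (D,merge)→2200, (A,merge)→2350, (D,hash)→3300, (D,nl)→10050, (A,nl)→10200; best=1000 via (A,hash)
  {BCD}: card=250; try (D,hash)→6000, (C,nl_idx)→7050, (C,hash)→8000, (D,merge)→9100, (C,merge)→9850, (B,hash)→19400 …(+4); best=6000 via (D,hash)
  {ABC}: card=1000; try (A,hash)→3400, (B,hash)→6800, (C,hash)→7000, (A,merge)→7650, (C,nl_idx)→18000, (C,merge)→27250 …(+4); best=3400 via (A,hash)
  {ABD}: card=80; try (B,hash)→4400, (B,merge)→4600, (A,hash)→4600, (D,hash)→6200, (A,merge)→7950, (A,nl)→23600 …(+3); best=4400 via (B,hash)
  {ACD}: card=2500; try (C,merge)→5050, (C,nl_idx)→5100, (C,hash)→5200, (D,hash)→6800, (A,hash)→16800, (D,merge)→35400 …(+4); best=5050 via (C,merge)
  {ABCD}: card=10; try (C,nl_idx)→5050, (A,hash)→6850, (C,merge)→7290, (D,hash)→7600, (C,hash)→8480, (A,merge)→8600 …(+7); best=5050 via (C,nl_idx)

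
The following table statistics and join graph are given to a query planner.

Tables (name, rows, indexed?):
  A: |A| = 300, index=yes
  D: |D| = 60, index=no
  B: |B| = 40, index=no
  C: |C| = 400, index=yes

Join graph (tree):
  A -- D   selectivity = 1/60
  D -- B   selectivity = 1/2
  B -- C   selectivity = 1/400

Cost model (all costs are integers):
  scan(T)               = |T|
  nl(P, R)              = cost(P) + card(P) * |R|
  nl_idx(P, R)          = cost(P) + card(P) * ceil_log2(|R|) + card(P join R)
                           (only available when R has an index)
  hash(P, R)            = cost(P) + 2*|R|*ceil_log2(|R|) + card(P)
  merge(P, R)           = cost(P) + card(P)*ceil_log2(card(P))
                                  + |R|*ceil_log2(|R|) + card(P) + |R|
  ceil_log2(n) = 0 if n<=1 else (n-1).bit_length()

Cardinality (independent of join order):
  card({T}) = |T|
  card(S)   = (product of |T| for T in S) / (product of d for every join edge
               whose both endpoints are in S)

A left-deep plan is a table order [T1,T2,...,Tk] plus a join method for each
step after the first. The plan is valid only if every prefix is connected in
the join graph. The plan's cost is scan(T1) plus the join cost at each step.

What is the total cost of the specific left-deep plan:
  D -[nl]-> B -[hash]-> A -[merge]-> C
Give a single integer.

step 1: scan D: cost=60, card=60
step 2: join B via nl
    card(P join B) = 60*40/(2) = 1200
    cost = 60 + 60*40 = 2460
step 3: join A via hash
    card(P join A) = 1200*300/(60) = 6000
    cost = 2460 + 2*300*9 + 1200 = 9060
step 4: join C via merge
    card(P join C) = 6000*400/(400) = 6000
    cost = 9060 + 6000*13 + 400*9 + 6000 + 400 = 97060

97060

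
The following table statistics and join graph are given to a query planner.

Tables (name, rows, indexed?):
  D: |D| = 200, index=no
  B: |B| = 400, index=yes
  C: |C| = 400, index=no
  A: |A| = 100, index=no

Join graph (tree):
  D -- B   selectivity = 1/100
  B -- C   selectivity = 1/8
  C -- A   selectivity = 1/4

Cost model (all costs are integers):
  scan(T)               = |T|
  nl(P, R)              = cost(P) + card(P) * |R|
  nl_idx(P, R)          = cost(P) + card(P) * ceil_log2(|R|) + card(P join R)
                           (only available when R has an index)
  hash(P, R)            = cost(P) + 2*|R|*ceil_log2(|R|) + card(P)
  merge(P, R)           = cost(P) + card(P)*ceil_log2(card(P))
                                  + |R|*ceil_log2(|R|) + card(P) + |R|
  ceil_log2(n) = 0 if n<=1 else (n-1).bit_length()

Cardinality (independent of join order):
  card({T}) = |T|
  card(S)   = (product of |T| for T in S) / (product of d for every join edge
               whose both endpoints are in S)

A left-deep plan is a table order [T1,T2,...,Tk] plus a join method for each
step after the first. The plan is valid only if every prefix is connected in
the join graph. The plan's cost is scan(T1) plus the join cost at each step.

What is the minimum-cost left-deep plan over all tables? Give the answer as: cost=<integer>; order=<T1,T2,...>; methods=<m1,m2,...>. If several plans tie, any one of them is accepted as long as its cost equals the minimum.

cost=52200; order=D,B,C,A; methods=nl_idx,hash,hash

Selinger DP (subsets sized 1..n):
  {D}: scan cost=200, card=200
  {B}: scan cost=400, card=400
  {C}: scan cost=400, card=400
  {A}: scan cost=100, card=100
  {BD}: card=800; try (B,nl_idx)→2800, (D,hash)→4000, (B,merge)→6000, (D,merge)→6200, (B,hash)→7600, (B,nl)→80200 …(+1); best=2800 via (B,nl_idx)
  {BC}: card=20000; try (C,hash)→8000, (B,hash)→8000, (C,merge)→8400, (B,merge)→8400, (B,nl_idx)→24000, (C,nl)→160400 …(+1); best=8000 via (C,hash)
  {AC}: card=10000; try (A,hash)→2200, (C,merge)→4900, (A,merge)→5200, (C,hash)→7400, (C,nl)→40100, (A,nl)→40400; best=2200 via (A,hash)
  {BCD}: card=40000; try (C,hash)→10800, (C,merge)→15600, (D,hash)→31200, (C,nl)→322800, (D,merge)→329800, (D,nl)→4008000; best=10800 via (C,hash)
  {ABC}: card=500000; try (B,hash)→19400, (A,hash)→29400, (B,merge)→156200, (A,merge)→328800, (B,nl_idx)→592200, (A,nl)→2008000 …(+1); best=19400 via (B,hash)
  {ABCD}: card=1000000; try (A,hash)→52200, (D,hash)→522600, (A,merge)→691600, (A,nl)→4010800, (D,merge)→10021200, (D,nl)→100019400; best=52200 via (A,hash)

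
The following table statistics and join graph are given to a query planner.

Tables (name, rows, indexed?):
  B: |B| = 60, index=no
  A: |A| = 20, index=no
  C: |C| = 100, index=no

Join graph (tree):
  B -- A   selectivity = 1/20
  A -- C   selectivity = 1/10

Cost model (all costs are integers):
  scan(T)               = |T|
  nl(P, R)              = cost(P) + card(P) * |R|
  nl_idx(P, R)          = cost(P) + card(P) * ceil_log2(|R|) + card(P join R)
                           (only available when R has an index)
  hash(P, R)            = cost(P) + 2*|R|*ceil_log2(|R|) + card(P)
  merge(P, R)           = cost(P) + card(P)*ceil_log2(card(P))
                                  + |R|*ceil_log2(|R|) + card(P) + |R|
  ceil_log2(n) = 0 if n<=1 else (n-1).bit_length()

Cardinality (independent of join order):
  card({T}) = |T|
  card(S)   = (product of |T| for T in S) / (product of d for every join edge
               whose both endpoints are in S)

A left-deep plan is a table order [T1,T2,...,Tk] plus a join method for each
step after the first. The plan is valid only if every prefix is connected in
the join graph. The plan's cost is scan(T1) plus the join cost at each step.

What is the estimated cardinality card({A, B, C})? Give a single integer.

600

Tables in S: A(20), B(60), C(100)
Edges inside S: B-A(d=20), A-C(d=10)
numerator = 20 * 60 * 100 = 120000
denominator = 20 * 10 = 200
card(S) = 120000 / 200 = 600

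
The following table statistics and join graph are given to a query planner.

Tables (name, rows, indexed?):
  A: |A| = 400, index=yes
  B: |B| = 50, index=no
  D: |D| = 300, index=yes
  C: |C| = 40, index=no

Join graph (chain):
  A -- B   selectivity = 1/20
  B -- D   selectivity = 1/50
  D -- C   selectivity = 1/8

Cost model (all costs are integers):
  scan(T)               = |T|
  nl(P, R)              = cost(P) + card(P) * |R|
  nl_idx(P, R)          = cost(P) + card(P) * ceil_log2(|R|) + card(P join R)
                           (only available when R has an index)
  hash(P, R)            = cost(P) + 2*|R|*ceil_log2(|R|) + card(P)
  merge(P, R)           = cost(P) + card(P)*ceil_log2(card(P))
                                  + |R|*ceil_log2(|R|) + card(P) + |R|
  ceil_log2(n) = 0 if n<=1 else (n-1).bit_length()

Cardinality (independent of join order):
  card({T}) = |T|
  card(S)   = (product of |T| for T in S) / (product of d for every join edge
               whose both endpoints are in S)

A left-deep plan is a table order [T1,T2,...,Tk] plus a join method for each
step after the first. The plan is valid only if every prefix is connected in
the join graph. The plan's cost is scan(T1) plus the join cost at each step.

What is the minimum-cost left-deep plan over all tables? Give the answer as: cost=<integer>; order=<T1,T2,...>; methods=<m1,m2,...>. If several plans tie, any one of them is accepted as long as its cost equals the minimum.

cost=10280; order=B,D,C,A; methods=nl_idx,hash,hash

Selinger DP (subsets sized 1..n):
  {A}: scan cost=400, card=400
  {B}: scan cost=50, card=50
  {D}: scan cost=300, card=300
  {C}: scan cost=40, card=40
  {AB}: card=1000; try (B,hash)→1400, (A,nl_idx)→1500, (A,merge)→4400, (B,merge)→4750, (A,hash)→7300, (A,nl)→20050 …(+1); best=1400 via (B,hash)
  {BD}: card=300; try (D,nl_idx)→800, (B,hash)→1200, (D,merge)→3400, (B,merge)→3650, (D,hash)→5500, (D,nl)→15050 …(+1); best=800 via (D,nl_idx)
  {CD}: card=1500; try (C,hash)→1080, (D,nl_idx)→1900, (D,merge)→3320, (C,merge)→3580, (D,hash)→5480, (D,nl)→12040 …(+1); best=1080 via (C,hash)
  {ABD}: card=6000; try (D,hash)→7800, (A,merge)→7800, (A,hash)→8300, (A,nl_idx)→9500, (D,merge)→15400, (D,nl_idx)→16400 …(+2); best=7800 via (D,hash)
  {BCD}: card=1500; try (C,hash)→1580, (B,hash)→3180, (C,merge)→4080, (C,nl)→12800, (B,merge)→19430, (B,nl)→76080; best=1580 via (C,hash)
  {ABCD}: card=30000; try (A,hash)→10280, (C,hash)→14280, (A,merge)→23580, (A,nl_idx)→45080, (C,merge)→92080, (C,nl)→247800 …(+1); best=10280 via (A,hash)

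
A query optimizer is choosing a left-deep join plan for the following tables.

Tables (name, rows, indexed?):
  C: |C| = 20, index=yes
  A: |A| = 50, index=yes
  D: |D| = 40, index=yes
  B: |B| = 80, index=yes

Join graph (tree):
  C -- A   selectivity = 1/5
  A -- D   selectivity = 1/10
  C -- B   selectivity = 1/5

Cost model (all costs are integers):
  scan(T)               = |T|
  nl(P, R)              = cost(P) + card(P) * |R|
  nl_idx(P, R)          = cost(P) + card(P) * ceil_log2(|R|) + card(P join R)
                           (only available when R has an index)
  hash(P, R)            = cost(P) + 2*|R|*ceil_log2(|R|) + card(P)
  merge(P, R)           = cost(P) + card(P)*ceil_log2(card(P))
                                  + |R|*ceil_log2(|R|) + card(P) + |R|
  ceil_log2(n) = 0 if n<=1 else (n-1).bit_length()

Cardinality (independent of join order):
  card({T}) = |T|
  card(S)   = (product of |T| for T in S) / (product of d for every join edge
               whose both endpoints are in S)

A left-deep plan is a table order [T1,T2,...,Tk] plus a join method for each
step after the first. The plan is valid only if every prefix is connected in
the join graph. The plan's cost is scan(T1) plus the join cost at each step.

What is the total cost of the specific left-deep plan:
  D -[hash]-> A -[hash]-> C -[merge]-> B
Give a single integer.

10520

step 1: scan D: cost=40, card=40
step 2: join A via hash
    card(P join A) = 40*50/(10) = 200
    cost = 40 + 2*50*6 + 40 = 680
step 3: join C via hash
    card(P join C) = 200*20/(5) = 800
    cost = 680 + 2*20*5 + 200 = 1080
step 4: join B via merge
    card(P join B) = 800*80/(5) = 12800
    cost = 1080 + 800*10 + 80*7 + 800 + 80 = 10520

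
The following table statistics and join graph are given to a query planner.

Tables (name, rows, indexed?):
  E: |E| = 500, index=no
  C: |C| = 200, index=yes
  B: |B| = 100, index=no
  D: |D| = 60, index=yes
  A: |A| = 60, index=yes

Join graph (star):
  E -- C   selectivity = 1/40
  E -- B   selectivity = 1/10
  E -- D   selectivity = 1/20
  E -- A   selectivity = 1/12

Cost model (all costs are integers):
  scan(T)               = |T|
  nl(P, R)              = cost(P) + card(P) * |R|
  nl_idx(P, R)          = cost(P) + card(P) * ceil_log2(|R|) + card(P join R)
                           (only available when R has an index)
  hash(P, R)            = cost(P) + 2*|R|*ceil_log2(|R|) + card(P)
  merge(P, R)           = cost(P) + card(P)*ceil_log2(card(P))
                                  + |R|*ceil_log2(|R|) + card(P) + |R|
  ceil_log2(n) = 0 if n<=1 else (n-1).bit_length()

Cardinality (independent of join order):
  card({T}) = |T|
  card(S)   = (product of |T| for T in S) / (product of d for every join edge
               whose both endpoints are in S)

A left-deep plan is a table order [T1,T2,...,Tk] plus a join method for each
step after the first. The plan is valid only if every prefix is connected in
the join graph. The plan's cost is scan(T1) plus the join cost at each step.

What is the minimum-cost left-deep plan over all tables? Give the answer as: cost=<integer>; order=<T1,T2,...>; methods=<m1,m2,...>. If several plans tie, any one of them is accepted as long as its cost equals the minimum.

Selinger DP (subsets sized 1..n):
  {E}: scan cost=500, card=500
  {C}: scan cost=200, card=200
  {B}: scan cost=100, card=100
  {D}: scan cost=60, card=60
  {A}: scan cost=60, card=60
  {CE}: card=2500; try (C,hash)→4200, (E,merge)→7000, (C,nl_idx)→7000, (C,merge)→7300, (E,hash)→9400, (E,nl)→100200 …(+1); best=4200 via (C,hash)
  {BE}: card=5000; try (B,hash)→2400, (E,merge)→5900, (B,merge)→6300, (E,hash)→9200, (E,nl)→50100, (B,nl)→50500; best=2400 via (B,hash)
  {DE}: card=1500; try (D,hash)→1720, (D,nl_idx)→5000, (E,merge)→5480, (D,merge)→5920, (E,hash)→9120, (E,nl)→30060 …(+1); best=1720 via (D,hash)
  {AE}: card=2500; try (A,hash)→1720, (E,merge)→5480, (A,merge)→5920, (A,nl_idx)→6000, (E,hash)→9120, (E,nl)→30060 …(+1); best=1720 via (A,hash)
  {BCE}: card=25000; try (B,hash)→8100, (C,hash)→10600, (B,merge)→37500, (C,nl_idx)→67400, (C,merge)→74200, (B,nl)→254200 …(+1); best=8100 via (B,hash)
  {CDE}: card=7500; try (C,hash)→6420, (D,hash)→7420, (C,nl_idx)→21220, (C,merge)→21520, (D,nl_idx)→26700, (D,merge)→37120 …(+2); best=6420 via (C,hash)
  {ACE}: card=12500; try (C,hash)→7420, (A,hash)→7420, (A,nl_idx)→31700, (C,nl_idx)→34220, (C,merge)→36020, (A,merge)→37120 …(+2); best=7420 via (C,hash)
  {BDE}: card=15000; try (B,hash)→4620, (D,hash)→8120, (B,merge)→20520, (D,nl_idx)→47400, (D,merge)→72820, (B,nl)→151720 …(+1); best=4620 via (B,hash)
  {ABE}: card=25000; try (B,hash)→5620, (A,hash)→8120, (B,merge)→35020, (A,nl_idx)→57400, (A,merge)→72820, (B,nl)→251720 …(+1); best=5620 via (B,hash)
  {ADE}: card=7500; try (A,hash)→3940, (D,hash)→4940, (A,nl_idx)→18220, (A,merge)→20140, (D,nl_idx)→24220, (D,merge)→34640 …(+2); best=3940 via (A,hash)
  {BCDE}: card=75000; try (B,hash)→15320, (C,hash)→22820, (D,hash)→33820, (B,merge)→112220, (C,nl_idx)→199620, (C,merge)→231420 …(+5); best=15320 via (B,hash)
  {ABCE}: card=125000; try (B,hash)→21320, (C,hash)→33820, (A,hash)→33820, (B,merge)→195720, (A,nl_idx)→283100, (C,nl_idx)→330620 …(+5); best=21320 via (B,hash)
  {ACDE}: card=37500; try (C,hash)→14640, (A,hash)→14640, (D,hash)→20640, (A,nl_idx)→88920, (C,nl_idx)→101440, (C,merge)→110740 …(+6); best=14640 via (C,hash)
  {ABDE}: card=75000; try (B,hash)→12840, (A,hash)→20340, (D,hash)→31340, (B,merge)→109740, (A,nl_idx)→169620, (A,merge)→230040 …(+5); best=12840 via (B,hash)
  {ABCDE}: card=375000; try (B,hash)→53540, (C,hash)→91040, (A,hash)→91040, (D,hash)→147040, (B,merge)→652940, (A,nl_idx)→840320 …(+9); best=53540 via (B,hash)

cost=53540; order=E,D,A,C,B; methods=hash,hash,hash,hash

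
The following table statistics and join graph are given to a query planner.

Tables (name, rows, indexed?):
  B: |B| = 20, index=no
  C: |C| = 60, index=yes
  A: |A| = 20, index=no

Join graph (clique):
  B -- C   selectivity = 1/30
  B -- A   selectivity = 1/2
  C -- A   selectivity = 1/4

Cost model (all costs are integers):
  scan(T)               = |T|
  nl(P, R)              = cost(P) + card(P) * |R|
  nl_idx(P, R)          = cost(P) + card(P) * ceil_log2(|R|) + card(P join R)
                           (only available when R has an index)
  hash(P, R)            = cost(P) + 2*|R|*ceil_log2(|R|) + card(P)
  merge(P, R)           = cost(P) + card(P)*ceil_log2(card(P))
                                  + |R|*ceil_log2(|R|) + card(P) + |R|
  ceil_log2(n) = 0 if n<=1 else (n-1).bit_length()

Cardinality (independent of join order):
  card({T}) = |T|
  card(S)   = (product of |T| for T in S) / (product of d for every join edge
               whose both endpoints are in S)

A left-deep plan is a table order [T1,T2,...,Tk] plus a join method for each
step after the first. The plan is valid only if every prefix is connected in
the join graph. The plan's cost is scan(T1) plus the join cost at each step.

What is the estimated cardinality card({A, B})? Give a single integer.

200

Tables in S: A(20), B(20)
Edges inside S: B-A(d=2)
numerator = 20 * 20 = 400
denominator = 2 = 2
card(S) = 400 / 2 = 200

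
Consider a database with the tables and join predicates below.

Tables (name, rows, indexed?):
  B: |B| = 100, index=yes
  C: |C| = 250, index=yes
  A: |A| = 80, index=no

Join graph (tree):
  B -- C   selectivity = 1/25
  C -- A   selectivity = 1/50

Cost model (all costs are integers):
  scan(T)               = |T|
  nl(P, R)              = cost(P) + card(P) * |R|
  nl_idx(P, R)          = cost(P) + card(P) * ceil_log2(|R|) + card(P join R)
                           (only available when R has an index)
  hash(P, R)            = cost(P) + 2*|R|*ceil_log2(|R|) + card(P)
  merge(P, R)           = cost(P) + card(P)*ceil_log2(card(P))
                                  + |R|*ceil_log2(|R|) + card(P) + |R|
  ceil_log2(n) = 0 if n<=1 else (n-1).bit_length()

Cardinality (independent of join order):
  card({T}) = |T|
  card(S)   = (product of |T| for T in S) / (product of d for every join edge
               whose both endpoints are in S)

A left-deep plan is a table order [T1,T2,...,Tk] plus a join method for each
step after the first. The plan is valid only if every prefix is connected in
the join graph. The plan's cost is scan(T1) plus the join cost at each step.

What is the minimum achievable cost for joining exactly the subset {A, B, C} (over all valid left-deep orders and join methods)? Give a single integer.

2920

Selinger DP over subsets of {A,B,C}:
  {B}: scan cost=100, card=100
  {C}: scan cost=250, card=250
  {A}: scan cost=80, card=80
  {BC}: card=1000; try (C,nl_idx)→1900, (B,hash)→1900, (B,nl_idx)→3000, (C,merge)→3150, (B,merge)→3300, (C,hash)→4200 …(+2); best=1900 via (C,nl_idx)
  {AC}: card=400; try (C,nl_idx)→1120, (A,hash)→1620, (C,merge)→2970, (A,merge)→3140, (C,hash)→4160, (C,nl)→20080 …(+1); best=1120 via (C,nl_idx)
  {ABC}: card=1600; try (B,hash)→2920, (A,hash)→4020, (B,nl_idx)→5520, (B,merge)→5920, (A,merge)→13540, (B,nl)→41120 …(+1); best=2920 via (B,hash)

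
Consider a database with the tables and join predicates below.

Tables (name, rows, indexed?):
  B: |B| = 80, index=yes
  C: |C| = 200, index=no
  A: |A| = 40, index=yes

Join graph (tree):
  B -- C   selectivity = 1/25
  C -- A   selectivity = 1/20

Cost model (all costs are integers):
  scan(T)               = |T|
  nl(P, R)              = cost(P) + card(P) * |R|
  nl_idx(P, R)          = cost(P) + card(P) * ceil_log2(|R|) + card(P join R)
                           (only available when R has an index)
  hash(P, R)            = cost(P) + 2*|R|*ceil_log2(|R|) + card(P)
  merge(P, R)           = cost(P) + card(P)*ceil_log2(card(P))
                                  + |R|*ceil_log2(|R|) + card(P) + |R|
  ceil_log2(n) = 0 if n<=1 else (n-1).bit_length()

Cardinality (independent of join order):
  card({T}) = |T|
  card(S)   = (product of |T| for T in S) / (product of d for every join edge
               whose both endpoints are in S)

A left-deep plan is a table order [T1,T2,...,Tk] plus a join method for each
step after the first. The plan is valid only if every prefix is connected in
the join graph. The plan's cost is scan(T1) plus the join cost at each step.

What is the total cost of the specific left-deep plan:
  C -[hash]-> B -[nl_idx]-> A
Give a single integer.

step 1: scan C: cost=200, card=200
step 2: join B via hash
    card(P join B) = 200*80/(25) = 640
    cost = 200 + 2*80*7 + 200 = 1520
step 3: join A via nl_idx
    card(P join A) = 640*40/(20) = 1280
    cost = 1520 + 640*6 + 1280 = 6640

6640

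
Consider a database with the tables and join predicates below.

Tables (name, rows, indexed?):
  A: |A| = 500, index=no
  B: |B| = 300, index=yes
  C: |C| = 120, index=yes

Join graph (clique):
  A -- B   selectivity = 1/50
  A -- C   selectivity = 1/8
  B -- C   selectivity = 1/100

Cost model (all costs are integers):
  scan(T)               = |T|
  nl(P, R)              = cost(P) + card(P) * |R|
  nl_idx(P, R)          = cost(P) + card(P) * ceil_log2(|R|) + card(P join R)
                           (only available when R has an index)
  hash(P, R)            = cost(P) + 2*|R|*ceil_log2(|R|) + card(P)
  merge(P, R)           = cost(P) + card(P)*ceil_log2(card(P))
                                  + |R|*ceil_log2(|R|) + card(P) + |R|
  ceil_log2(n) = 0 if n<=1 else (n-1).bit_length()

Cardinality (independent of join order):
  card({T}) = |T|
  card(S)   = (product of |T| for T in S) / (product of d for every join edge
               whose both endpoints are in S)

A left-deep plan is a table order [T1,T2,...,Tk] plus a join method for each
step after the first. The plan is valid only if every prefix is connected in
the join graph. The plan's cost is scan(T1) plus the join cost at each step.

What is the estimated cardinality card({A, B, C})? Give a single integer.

Tables in S: A(500), B(300), C(120)
Edges inside S: A-B(d=50), A-C(d=8), B-C(d=100)
numerator = 500 * 300 * 120 = 18000000
denominator = 50 * 8 * 100 = 40000
card(S) = 18000000 / 40000 = 450

450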